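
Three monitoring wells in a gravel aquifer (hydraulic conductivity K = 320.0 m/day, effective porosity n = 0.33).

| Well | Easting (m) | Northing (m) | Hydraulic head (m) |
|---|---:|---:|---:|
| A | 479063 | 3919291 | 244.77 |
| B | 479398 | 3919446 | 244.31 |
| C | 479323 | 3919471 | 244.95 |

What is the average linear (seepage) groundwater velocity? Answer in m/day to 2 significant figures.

Taking A as reference: B−A = (335, 155, -0.46); C−A = (260, 180, +0.18).
Determinant of the coordinate differences = 335·180 − 260·155 = 20000.
∂h/∂x = [(-0.46)·180 − (+0.18)·155] / 20000 = -0.005535
∂h/∂y = [335·(+0.18) − 260·(-0.46)] / 20000 = +0.008995
|∇h| = √(-0.005535² + 0.008995²) = 0.01056
Seepage velocity v = K·i/n = 320.0 × 0.01056 / 0.33 = 10.24 m/day.

10 m/day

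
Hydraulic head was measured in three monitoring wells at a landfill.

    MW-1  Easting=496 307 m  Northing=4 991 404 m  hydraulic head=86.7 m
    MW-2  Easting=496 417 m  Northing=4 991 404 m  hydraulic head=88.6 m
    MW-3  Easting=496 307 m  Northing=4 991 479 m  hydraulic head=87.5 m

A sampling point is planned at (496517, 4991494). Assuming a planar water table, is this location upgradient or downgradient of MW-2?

∂h/∂x = (88.6 − 86.7) / (496417 − 496307) = +0.01727
∂h/∂y = (87.5 − 86.7) / (4991479 − 4991404) = +0.01067
Head at (496517, 4991494) = 86.7 + (+0.01727)·(210) + (+0.01067)·(90) = 91.29 m.
That is higher than the 88.6 m at MW-2, so the point is upgradient.

upgradient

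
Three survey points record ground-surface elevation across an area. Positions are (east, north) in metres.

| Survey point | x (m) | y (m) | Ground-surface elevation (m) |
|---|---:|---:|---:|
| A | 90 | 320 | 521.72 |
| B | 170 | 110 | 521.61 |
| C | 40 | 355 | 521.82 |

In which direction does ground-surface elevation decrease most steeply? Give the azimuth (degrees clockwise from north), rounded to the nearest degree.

082°

Taking A as reference: B−A = (80, -210, -0.11); C−A = (-50, 35, +0.10).
Solve a·Δx + b·Δy = Δz: det = 80·35 − (-50)·(-210) = -7700.
∂z/∂x = [(-0.11)·35 − (+0.10)·(-210)] / -7700 = -0.002227
∂z/∂y = [80·(+0.10) − (-50)·(-0.11)] / -7700 = -0.0003247
Steepest decrease is along −∇f: components (+0.002227 E, +0.0003247 N).
Azimuth = atan2(+0.002227, +0.0003247) = 81.7° ≈ 082°.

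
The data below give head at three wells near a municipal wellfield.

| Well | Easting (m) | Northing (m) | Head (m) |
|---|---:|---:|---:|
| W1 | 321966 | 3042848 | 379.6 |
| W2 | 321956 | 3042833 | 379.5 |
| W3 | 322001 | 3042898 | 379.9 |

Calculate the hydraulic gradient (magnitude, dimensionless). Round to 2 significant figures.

Taking W1 as reference: W2−W1 = (-10, -15, -0.1); W3−W1 = (35, 50, +0.3).
Solve a·Δx + b·Δy = Δh: det = (-10)·50 − 35·(-15) = 25.
∂h/∂x = [(-0.1)·50 − (+0.3)·(-15)] / 25 = -0.02000
∂h/∂y = [(-10)·(+0.3) − 35·(-0.1)] / 25 = +0.02000
|∇h| = √(-0.02000² + 0.02000²) = 0.02828

0.028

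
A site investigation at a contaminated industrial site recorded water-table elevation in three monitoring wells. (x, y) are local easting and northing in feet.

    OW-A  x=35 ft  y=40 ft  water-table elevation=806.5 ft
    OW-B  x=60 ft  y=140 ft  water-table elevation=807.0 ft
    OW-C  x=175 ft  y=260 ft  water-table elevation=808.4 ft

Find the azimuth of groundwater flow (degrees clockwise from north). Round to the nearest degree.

254°

With h = a·x + b·y + c and OW-A as origin, the differences give:
  25·a + 100·b = +0.5
  140·a + 220·b = +1.9
Eliminate b (×220 and ×100, subtract): -8500·a = -80.00 → a = ∂h/∂x = +0.009412
Back-substitute: b = ∂h/∂y = +0.002647.
Flow direction (−∇h) has components (-0.009412 E, -0.002647 N).
Azimuth = atan2(E, N) = atan2(-0.009412, -0.002647) = 254.3° ≈ 254°.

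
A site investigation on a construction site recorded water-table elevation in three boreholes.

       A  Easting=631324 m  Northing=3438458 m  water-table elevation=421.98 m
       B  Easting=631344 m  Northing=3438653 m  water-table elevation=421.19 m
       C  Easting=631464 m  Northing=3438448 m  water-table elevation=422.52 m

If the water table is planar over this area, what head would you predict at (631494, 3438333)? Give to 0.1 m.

Differences from A: to B (Δx, Δy, Δh) = (20, 195, -0.79); to C = (140, -10, +0.54).
Determinant of the coordinate differences = 20·(-10) − 140·195 = -27500.
∂h/∂x = [(-0.79)·(-10) − (+0.54)·195] / -27500 = +0.003542
∂h/∂y = [20·(+0.54) − 140·(-0.79)] / -27500 = -0.004415
h(631494, 3438333) = 421.98 + (+0.003542)·(170) + (-0.004415)·(-125) = 421.98 +0.602 +0.552 = 423.134 m.

423.1 m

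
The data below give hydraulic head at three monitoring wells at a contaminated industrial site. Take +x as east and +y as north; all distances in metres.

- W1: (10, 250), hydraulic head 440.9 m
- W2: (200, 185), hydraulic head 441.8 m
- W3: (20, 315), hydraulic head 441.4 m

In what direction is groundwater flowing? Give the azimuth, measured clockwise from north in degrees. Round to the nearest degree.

227°

Three-point gradient (reference W1): Δ to W2 = (190, -65, +0.9), Δ to W3 = (10, 65, +0.5).
∂h/∂x = +0.007000, ∂h/∂y = +0.006615 (det = 13000).
Flow direction (−∇h) has components (-0.007000 E, -0.006615 N).
Azimuth = atan2(E, N) = atan2(-0.007000, -0.006615) = 226.6° ≈ 227°.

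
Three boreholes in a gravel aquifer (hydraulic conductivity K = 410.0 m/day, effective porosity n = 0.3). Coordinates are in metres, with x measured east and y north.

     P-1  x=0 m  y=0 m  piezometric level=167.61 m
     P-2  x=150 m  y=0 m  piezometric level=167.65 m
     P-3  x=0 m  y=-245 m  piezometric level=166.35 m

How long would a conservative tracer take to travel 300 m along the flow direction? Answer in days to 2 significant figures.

43 days

∂h/∂x = (167.65 − 167.61) / (150 − 0) = +0.0002667
∂h/∂y = (166.35 − 167.61) / (-245 − 0) = +0.005143
|∇h| = √(0.0002667² + 0.005143²) = 0.00515
Seepage velocity v = K·i/n = 410.0 × 0.00515 / 0.3 = 7.038 m/day.
t = 300 / 7.038 = 42.63 days.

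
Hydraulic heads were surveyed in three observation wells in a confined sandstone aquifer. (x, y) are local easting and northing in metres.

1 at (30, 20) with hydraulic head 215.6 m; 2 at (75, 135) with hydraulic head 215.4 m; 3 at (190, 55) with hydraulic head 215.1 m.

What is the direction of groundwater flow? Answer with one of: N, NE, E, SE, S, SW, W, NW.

With h = a·x + b·y + c and 1 as origin, the differences give:
  45·a + 115·b = -0.2
  160·a + 35·b = -0.5
Eliminate b (×35 and ×115, subtract): -16825·a = 50.50 → a = ∂h/∂x = -0.003001
Back-substitute: b = ∂h/∂y = -0.0005646.
Flow = −∇h = (+0.003001 east, +0.0005646 north), which points east.

E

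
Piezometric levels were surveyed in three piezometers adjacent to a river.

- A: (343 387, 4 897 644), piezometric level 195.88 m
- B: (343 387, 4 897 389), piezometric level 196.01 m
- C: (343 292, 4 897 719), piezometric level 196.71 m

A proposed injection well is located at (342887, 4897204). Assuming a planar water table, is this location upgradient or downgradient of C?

With h = a·x + b·y + c and A as origin, the differences give:
  0·a + (-255)·b = +0.13
  (-95)·a + 75·b = +0.83
Eliminate b (×75 and ×(-255), subtract): -24225·a = 221.400 → a = ∂h/∂x = -0.009139
Back-substitute: b = ∂h/∂y = -0.0005098.
Head at (342887, 4897204) = 195.88 + (-0.009139)·(-500) + (-0.0005098)·(-440) = 200.67 m.
That is higher than the 196.71 m at C, so the point is upgradient.

upgradient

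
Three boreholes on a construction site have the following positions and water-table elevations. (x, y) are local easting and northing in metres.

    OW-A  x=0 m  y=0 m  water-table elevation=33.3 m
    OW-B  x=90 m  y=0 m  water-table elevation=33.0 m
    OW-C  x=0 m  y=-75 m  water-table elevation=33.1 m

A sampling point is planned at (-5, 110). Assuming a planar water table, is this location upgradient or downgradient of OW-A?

upgradient

∂h/∂x = (33.0 − 33.3) / (90 − 0) = -0.003333
∂h/∂y = (33.1 − 33.3) / (-75 − 0) = +0.002667
Head at (-5, 110) = 33.3 + (-0.003333)·(-5) + (+0.002667)·(110) = 33.61 m.
That is higher than the 33.3 m at OW-A, so the point is upgradient.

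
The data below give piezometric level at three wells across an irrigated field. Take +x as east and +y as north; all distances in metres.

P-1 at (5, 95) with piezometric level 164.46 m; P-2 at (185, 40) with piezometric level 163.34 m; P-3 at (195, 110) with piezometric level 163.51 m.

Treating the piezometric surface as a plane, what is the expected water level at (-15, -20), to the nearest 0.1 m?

With h = a·x + b·y + c and P-1 as origin, the differences give:
  180·a + (-55)·b = -1.12
  190·a + 15·b = -0.95
Eliminate b (×15 and ×(-55), subtract): 13150·a = -69.050 → a = ∂h/∂x = -0.005251
Back-substitute: b = ∂h/∂y = +0.003179.
h(-15, -20) = 164.46 + (-0.005251)·(-20) + (+0.003179)·(-115) = 164.46 +0.105 -0.366 = 164.199 m.

164.2 m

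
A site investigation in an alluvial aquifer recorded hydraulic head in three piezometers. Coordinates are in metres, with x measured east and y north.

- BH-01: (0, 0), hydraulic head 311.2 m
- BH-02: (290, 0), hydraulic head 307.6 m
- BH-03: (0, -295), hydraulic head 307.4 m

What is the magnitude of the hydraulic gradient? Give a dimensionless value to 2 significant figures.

∂h/∂x = (307.6 − 311.2) / (290 − 0) = -0.01241
∂h/∂y = (307.4 − 311.2) / (-295 − 0) = +0.01288
|∇h| = √(-0.01241² + 0.01288²) = 0.01789

0.018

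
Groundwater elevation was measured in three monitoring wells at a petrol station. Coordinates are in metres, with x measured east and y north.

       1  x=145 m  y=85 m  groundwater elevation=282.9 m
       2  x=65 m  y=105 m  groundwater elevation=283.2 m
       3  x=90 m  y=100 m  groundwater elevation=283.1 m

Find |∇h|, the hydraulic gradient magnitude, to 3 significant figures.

0.00707

Taking 1 as reference: 2−1 = (-80, 20, +0.3); 3−1 = (-55, 15, +0.2).
Determinant of the coordinate differences = (-80)·15 − (-55)·20 = -100.
∂h/∂x = [(+0.3)·15 − (+0.2)·20] / -100 = -0.005000
∂h/∂y = [(-80)·(+0.2) − (-55)·(+0.3)] / -100 = -0.005000
|∇h| = √(-0.005000² + -0.005000²) = 0.007071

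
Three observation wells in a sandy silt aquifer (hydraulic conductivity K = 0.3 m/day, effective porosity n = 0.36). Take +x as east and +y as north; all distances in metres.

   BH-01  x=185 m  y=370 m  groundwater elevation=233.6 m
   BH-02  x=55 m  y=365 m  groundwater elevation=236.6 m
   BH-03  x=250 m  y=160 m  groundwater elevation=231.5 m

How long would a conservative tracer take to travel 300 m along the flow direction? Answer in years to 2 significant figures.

42 years

With h = a·x + b·y + c and BH-01 as origin, the differences give:
  (-130)·a + (-5)·b = +3.0
  65·a + (-210)·b = -2.1
Eliminate b (×(-210) and ×(-5), subtract): 27625·a = -640.50 → a = ∂h/∂x = -0.02319
Back-substitute: b = ∂h/∂y = +0.002824.
|∇h| = √(-0.02319² + 0.002824²) = 0.02336
Seepage velocity v = K·i/n = 0.3 × 0.02336 / 0.36 = 0.01947 m/day.
t = 300 / 0.01947 = 1.541e+04 days = 42.2 years.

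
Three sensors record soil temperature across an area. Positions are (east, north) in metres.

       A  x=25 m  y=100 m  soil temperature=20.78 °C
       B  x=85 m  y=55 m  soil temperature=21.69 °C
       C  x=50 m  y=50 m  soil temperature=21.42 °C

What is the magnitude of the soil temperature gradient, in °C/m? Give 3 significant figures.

Differences from A: to B (Δx, Δy, Δh) = (60, -45, +0.91); to C = (25, -50, +0.64).
Solve a·Δx + b·Δy = ΔT: det = 60·(-50) − 25·(-45) = -1875.
∂T/∂x = [(+0.91)·(-50) − (+0.64)·(-45)] / -1875 = +0.008907
∂T/∂y = [60·(+0.64) − 25·(+0.91)] / -1875 = -0.008347
|∇f| = √(0.008907² + -0.008347²) = 0.01221 °C/m

0.0122 °C/m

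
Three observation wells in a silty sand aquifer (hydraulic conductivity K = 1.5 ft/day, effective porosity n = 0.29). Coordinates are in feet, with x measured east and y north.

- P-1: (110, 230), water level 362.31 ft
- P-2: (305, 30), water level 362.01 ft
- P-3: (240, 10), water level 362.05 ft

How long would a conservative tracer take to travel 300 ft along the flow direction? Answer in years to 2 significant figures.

With h = a·x + b·y + c and P-1 as origin, the differences give:
  195·a + (-200)·b = -0.30
  130·a + (-220)·b = -0.26
Eliminate b (×(-220) and ×(-200), subtract): -16900·a = 14.000 → a = ∂h/∂x = -0.0008284
Back-substitute: b = ∂h/∂y = +0.0006923.
|∇h| = √(-0.0008284² + 0.0006923²) = 0.00108
Seepage velocity v = K·i/n = 1.5 × 0.00108 / 0.29 = 0.005586 ft/day.
t = 300 / 0.005586 = 5.371e+04 days = 147 years.

150 years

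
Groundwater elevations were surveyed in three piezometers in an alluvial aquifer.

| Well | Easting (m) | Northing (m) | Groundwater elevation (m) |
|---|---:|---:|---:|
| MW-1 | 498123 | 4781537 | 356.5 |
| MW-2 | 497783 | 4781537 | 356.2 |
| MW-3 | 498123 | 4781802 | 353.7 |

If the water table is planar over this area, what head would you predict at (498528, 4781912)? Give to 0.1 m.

∂h/∂x = (356.2 − 356.5) / (497783 − 498123) = +0.0008824
∂h/∂y = (353.7 − 356.5) / (4781802 − 4781537) = -0.01057
h(498528, 4781912) = 356.5 + (+0.0008824)·(405) + (-0.01057)·(375) = 356.5 +0.357 -3.962 = 352.895 m.

352.9 m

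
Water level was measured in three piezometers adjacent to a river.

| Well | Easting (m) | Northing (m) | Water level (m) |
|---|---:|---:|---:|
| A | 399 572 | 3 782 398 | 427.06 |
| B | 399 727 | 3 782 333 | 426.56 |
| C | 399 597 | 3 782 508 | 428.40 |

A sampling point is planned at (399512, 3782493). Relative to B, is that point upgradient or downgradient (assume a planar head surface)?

With h = a·x + b·y + c and A as origin, the differences give:
  155·a + (-65)·b = -0.50
  25·a + 110·b = +1.34
Eliminate b (×110 and ×(-65), subtract): 18675·a = 32.100 → a = ∂h/∂x = +0.001719
Back-substitute: b = ∂h/∂y = +0.01179.
Head at (399512, 3782493) = 427.06 + (+0.001719)·(-60) + (+0.01179)·(95) = 428.08 m.
That is higher than the 426.56 m at B, so the point is upgradient.

upgradient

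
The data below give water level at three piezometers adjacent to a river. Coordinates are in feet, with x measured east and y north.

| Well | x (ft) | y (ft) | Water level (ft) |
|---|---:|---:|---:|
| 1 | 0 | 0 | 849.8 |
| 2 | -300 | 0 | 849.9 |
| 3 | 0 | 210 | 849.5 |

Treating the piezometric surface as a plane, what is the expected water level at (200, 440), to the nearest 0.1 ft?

849.1 ft

∂h/∂x = (849.9 − 849.8) / (-300 − 0) = -0.0003333
∂h/∂y = (849.5 − 849.8) / (210 − 0) = -0.001429
h(200, 440) = 849.8 + (-0.0003333)·(200) + (-0.001429)·(440) = 849.8 -0.067 -0.629 = 849.105 ft.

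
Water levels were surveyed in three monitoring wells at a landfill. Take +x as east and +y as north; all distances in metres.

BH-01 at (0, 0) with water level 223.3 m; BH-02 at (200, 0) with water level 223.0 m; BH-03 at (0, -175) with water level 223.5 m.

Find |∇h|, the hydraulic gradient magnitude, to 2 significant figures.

0.0019

∂h/∂x = (223.0 − 223.3) / (200 − 0) = -0.001500
∂h/∂y = (223.5 − 223.3) / (-175 − 0) = -0.001143
|∇h| = √(-0.001500² + -0.001143²) = 0.001886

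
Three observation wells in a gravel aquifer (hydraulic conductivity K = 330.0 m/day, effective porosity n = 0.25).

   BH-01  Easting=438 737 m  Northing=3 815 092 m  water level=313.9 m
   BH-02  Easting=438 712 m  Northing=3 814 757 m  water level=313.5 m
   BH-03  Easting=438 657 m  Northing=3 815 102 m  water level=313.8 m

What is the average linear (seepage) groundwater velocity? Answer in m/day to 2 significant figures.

2.3 m/day

With h = a·x + b·y + c and BH-01 as origin, the differences give:
  (-25)·a + (-335)·b = -0.4
  (-80)·a + 10·b = -0.1
Eliminate b (×10 and ×(-335), subtract): -27050·a = -37.50 → a = ∂h/∂x = +0.001386
Back-substitute: b = ∂h/∂y = +0.001091.
|∇h| = √(0.001386² + 0.001091²) = 0.001764
Seepage velocity v = K·i/n = 330.0 × 0.001764 / 0.25 = 2.328 m/day.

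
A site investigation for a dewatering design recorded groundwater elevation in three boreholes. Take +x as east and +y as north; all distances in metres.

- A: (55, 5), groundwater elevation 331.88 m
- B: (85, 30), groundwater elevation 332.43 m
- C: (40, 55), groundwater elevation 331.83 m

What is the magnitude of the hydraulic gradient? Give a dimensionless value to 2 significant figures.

Taking A as reference: B−A = (30, 25, +0.55); C−A = (-15, 50, -0.05).
Solve a·Δx + b·Δy = Δh: det = 30·50 − (-15)·25 = 1875.
∂h/∂x = [(+0.55)·50 − (-0.05)·25] / 1875 = +0.01533
∂h/∂y = [30·(-0.05) − (-15)·(+0.55)] / 1875 = +0.003600
|∇h| = √(0.01533² + 0.003600²) = 0.01575

0.016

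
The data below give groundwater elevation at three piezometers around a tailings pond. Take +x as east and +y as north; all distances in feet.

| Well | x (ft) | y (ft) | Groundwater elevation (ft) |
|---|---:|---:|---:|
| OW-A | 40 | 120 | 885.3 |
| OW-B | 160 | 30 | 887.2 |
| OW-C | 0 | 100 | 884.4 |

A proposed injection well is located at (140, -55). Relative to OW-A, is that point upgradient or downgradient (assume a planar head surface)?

Taking OW-A as reference: OW-B−OW-A = (120, -90, +1.9); OW-C−OW-A = (-40, -20, -0.9).
Solve a·Δx + b·Δy = Δh: det = 120·(-20) − (-40)·(-90) = -6000.
∂h/∂x = [(+1.9)·(-20) − (-0.9)·(-90)] / -6000 = +0.01983
∂h/∂y = [120·(-0.9) − (-40)·(+1.9)] / -6000 = +0.005333
Head at (140, -55) = 885.3 + (+0.01983)·(100) + (+0.005333)·(-175) = 886.35 ft.
That is higher than the 885.3 ft at OW-A, so the point is upgradient.

upgradient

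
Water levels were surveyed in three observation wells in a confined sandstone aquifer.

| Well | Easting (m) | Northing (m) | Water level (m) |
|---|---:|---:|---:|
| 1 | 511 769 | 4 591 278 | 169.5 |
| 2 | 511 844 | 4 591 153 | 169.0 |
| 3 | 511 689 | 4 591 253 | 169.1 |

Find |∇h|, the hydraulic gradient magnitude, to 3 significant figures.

0.00669

Differences from 1: to 2 (Δx, Δy, Δh) = (75, -125, -0.5); to 3 = (-80, -25, -0.4).
Determinant of the coordinate differences = 75·(-25) − (-80)·(-125) = -11875.
∂h/∂x = [(-0.5)·(-25) − (-0.4)·(-125)] / -11875 = +0.003158
∂h/∂y = [75·(-0.4) − (-80)·(-0.5)] / -11875 = +0.005895
|∇h| = √(0.003158² + 0.005895²) = 0.006688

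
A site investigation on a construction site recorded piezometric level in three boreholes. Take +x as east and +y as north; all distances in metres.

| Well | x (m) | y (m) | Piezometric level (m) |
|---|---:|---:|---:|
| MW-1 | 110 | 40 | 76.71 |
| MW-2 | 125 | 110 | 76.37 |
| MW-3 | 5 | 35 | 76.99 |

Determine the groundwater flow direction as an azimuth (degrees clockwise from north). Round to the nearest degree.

030°

With h = a·x + b·y + c and MW-1 as origin, the differences give:
  15·a + 70·b = -0.34
  (-105)·a + (-5)·b = +0.28
Eliminate b (×(-5) and ×70, subtract): 7275·a = -17.900 → a = ∂h/∂x = -0.002460
Back-substitute: b = ∂h/∂y = -0.004330.
Flow direction (−∇h) has components (+0.002460 E, +0.004330 N).
Azimuth = atan2(E, N) = atan2(+0.002460, +0.004330) = 29.6° ≈ 030°.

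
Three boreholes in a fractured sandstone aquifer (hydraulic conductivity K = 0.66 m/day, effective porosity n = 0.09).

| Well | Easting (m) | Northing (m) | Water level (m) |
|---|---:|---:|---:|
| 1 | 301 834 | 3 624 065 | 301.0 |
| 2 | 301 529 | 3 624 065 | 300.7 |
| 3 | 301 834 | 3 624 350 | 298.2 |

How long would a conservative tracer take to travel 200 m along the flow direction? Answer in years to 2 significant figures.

∂h/∂x = (300.7 − 301.0) / (301529 − 301834) = +0.0009836
∂h/∂y = (298.2 − 301.0) / (3624350 − 3624065) = -0.009825
|∇h| = √(0.0009836² + -0.009825²) = 0.009874
Seepage velocity v = K·i/n = 0.66 × 0.009874 / 0.09 = 0.07241 m/day.
t = 200 / 0.07241 = 2762 days = 7.56 years.

7.6 years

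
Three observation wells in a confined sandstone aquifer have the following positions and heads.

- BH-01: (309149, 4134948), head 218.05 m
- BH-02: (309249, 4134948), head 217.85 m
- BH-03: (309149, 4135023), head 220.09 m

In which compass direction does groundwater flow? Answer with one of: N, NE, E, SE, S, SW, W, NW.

∂h/∂x = (217.85 − 218.05) / (309249 − 309149) = -0.002000
∂h/∂y = (220.09 − 218.05) / (4135023 − 4134948) = +0.02720
Flow = −∇h = (+0.002000 east, -0.02720 north), which points south.

S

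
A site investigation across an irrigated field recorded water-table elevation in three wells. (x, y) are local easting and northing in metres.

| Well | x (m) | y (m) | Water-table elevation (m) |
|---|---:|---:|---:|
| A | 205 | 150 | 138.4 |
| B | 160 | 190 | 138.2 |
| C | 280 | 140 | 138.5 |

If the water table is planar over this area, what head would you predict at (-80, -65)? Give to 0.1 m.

With h = a·x + b·y + c and A as origin, the differences give:
  (-45)·a + 40·b = -0.2
  75·a + (-10)·b = +0.1
Eliminate b (×(-10) and ×40, subtract): -2550·a = -2.00 → a = ∂h/∂x = +0.0007843
Back-substitute: b = ∂h/∂y = -0.004118.
h(-80, -65) = 138.4 + (+0.0007843)·(-285) + (-0.004118)·(-215) = 138.4 -0.224 +0.885 = 139.062 m.

139.1 m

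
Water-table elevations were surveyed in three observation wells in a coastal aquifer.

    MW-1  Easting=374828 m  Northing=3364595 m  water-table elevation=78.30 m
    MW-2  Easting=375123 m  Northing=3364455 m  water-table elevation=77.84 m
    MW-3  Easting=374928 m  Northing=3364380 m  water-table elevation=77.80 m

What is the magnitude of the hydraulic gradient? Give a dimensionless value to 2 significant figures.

Differences from MW-1: to MW-2 (Δx, Δy, Δh) = (295, -140, -0.46); to MW-3 = (100, -215, -0.50).
Determinant of the coordinate differences = 295·(-215) − 100·(-140) = -49425.
∂h/∂x = [(-0.46)·(-215) − (-0.50)·(-140)] / -49425 = -0.0005847
∂h/∂y = [295·(-0.50) − 100·(-0.46)] / -49425 = +0.002054
|∇h| = √(-0.0005847² + 0.002054²) = 0.002136

0.0021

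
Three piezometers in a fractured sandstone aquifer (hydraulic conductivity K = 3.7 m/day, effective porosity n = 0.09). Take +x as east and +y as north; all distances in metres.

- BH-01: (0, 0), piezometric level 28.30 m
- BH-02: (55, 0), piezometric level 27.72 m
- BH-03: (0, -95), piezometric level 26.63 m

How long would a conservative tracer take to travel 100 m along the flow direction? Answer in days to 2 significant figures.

120 days

∂h/∂x = (27.72 − 28.30) / (55 − 0) = -0.01055
∂h/∂y = (26.63 − 28.30) / (-95 − 0) = +0.01758
|∇h| = √(-0.01055² + 0.01758²) = 0.0205
Seepage velocity v = K·i/n = 3.7 × 0.0205 / 0.09 = 0.8428 m/day.
t = 100 / 0.8428 = 118.7 days.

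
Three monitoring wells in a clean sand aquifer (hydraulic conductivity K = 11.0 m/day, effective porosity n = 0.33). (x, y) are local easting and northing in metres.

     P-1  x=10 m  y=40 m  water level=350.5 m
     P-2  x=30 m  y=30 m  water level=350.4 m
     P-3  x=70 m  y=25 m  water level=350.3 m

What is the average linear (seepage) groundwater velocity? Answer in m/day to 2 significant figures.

0.23 m/day

With h = a·x + b·y + c and P-1 as origin, the differences give:
  20·a + (-10)·b = -0.1
  60·a + (-15)·b = -0.2
Eliminate b (×(-15) and ×(-10), subtract): 300·a = -0.50 → a = ∂h/∂x = -0.001667
Back-substitute: b = ∂h/∂y = +0.006667.
|∇h| = √(-0.001667² + 0.006667²) = 0.006872
Seepage velocity v = K·i/n = 11.0 × 0.006872 / 0.33 = 0.2291 m/day.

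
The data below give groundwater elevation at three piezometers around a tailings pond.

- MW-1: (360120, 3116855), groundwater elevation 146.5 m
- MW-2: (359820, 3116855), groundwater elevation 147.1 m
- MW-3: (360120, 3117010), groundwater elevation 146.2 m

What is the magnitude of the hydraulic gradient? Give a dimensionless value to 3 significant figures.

∂h/∂x = (147.1 − 146.5) / (359820 − 360120) = -0.002000
∂h/∂y = (146.2 − 146.5) / (3117010 − 3116855) = -0.001935
|∇h| = √(-0.002000² + -0.001935²) = 0.002783

0.00278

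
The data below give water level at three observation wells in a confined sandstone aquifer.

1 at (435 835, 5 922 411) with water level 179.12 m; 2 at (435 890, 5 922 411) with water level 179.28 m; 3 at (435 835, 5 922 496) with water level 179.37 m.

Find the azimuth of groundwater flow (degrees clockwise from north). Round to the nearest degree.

225°

∂h/∂x = (179.28 − 179.12) / (435890 − 435835) = +0.002909
∂h/∂y = (179.37 − 179.12) / (5922496 − 5922411) = +0.002941
Flow direction (−∇h) has components (-0.002909 E, -0.002941 N).
Azimuth = atan2(E, N) = atan2(-0.002909, -0.002941) = 224.7° ≈ 225°.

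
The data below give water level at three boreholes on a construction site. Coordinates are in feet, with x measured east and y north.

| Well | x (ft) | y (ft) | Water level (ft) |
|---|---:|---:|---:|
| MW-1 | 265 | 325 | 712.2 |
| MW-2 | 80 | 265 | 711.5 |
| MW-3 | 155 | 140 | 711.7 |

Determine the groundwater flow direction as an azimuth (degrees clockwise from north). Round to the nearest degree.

Taking MW-1 as reference: MW-2−MW-1 = (-185, -60, -0.7); MW-3−MW-1 = (-110, -185, -0.5).
Solve a·Δx + b·Δy = Δh: det = (-185)·(-185) − (-110)·(-60) = 27625.
∂h/∂x = [(-0.7)·(-185) − (-0.5)·(-60)] / 27625 = +0.003602
∂h/∂y = [(-185)·(-0.5) − (-110)·(-0.7)] / 27625 = +0.0005611
Flow direction (−∇h) has components (-0.003602 E, -0.0005611 N).
Azimuth = atan2(E, N) = atan2(-0.003602, -0.0005611) = 261.1° ≈ 261°.

261°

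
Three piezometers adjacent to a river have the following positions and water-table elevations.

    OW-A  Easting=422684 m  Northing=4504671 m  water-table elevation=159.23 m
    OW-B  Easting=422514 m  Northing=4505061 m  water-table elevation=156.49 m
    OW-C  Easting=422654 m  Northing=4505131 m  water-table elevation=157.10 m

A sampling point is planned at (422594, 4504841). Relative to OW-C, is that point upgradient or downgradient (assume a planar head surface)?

Taking OW-A as reference: OW-B−OW-A = (-170, 390, -2.74); OW-C−OW-A = (-30, 460, -2.13).
Solve a·Δx + b·Δy = Δh: det = (-170)·460 − (-30)·390 = -66500.
∂h/∂x = [(-2.74)·460 − (-2.13)·390] / -66500 = +0.006462
∂h/∂y = [(-170)·(-2.13) − (-30)·(-2.74)] / -66500 = -0.004209
Head at (422594, 4504841) = 159.23 + (+0.006462)·(-90) + (-0.004209)·(170) = 157.93 m.
That is higher than the 157.10 m at OW-C, so the point is upgradient.

upgradient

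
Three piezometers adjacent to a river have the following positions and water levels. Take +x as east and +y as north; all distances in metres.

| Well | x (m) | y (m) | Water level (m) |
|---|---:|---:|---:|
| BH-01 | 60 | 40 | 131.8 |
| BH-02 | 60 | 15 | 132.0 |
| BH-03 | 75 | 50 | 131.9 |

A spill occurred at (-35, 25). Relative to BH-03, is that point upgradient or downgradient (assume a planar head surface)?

downgradient

Three-point gradient (reference BH-01): Δ to BH-02 = (0, -25, +0.2), Δ to BH-03 = (15, 10, +0.1).
∂h/∂x = +0.01200, ∂h/∂y = -0.008000 (det = 375).
Head at (-35, 25) = 131.8 + (+0.01200)·(-95) + (-0.008000)·(-15) = 130.78 m.
That is lower than the 131.9 m at BH-03, so the point is downgradient.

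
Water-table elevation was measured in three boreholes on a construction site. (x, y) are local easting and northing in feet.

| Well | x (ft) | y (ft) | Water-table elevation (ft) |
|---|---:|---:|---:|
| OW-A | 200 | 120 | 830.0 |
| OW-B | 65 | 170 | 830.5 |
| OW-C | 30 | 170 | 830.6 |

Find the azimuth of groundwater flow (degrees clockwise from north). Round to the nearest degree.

With h = a·x + b·y + c and OW-A as origin, the differences give:
  (-135)·a + 50·b = +0.5
  (-170)·a + 50·b = +0.6
Eliminate b (×50 and ×50, subtract): 1750·a = -5.00 → a = ∂h/∂x = -0.002857
Back-substitute: b = ∂h/∂y = +0.002286.
Flow direction (−∇h) has components (+0.002857 E, -0.002286 N).
Azimuth = atan2(E, N) = atan2(+0.002857, -0.002286) = 128.7° ≈ 129°.

129°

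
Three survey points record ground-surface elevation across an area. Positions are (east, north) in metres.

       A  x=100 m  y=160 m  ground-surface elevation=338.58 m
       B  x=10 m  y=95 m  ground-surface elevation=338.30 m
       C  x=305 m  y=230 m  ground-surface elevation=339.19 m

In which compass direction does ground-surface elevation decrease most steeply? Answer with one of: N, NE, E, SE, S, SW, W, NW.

W

Taking A as reference: B−A = (-90, -65, -0.28); C−A = (205, 70, +0.61).
Determinant of the coordinate differences = (-90)·70 − 205·(-65) = 7025.
∂z/∂x = [(-0.28)·70 − (+0.61)·(-65)] / 7025 = +0.002854
∂z/∂y = [(-90)·(+0.61) − 205·(-0.28)] / 7025 = +0.0003559
Steepest decrease is along −∇f = (-0.002854 E, -0.0003559 N) → west.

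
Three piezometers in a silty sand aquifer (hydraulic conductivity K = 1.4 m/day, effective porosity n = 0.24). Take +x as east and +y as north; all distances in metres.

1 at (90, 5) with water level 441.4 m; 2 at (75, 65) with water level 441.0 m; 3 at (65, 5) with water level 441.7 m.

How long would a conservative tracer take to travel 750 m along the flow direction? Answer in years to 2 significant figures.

23 years

Taking 1 as reference: 2−1 = (-15, 60, -0.4); 3−1 = (-25, 0, +0.3).
Solve a·Δx + b·Δy = Δh: det = (-15)·0 − (-25)·60 = 1500.
∂h/∂x = [(-0.4)·0 − (+0.3)·60] / 1500 = -0.01200
∂h/∂y = [(-15)·(+0.3) − (-25)·(-0.4)] / 1500 = -0.009667
|∇h| = √(-0.01200² + -0.009667²) = 0.01541
Seepage velocity v = K·i/n = 1.4 × 0.01541 / 0.24 = 0.08989 m/day.
t = 750 / 0.08989 = 8344 days = 22.8 years.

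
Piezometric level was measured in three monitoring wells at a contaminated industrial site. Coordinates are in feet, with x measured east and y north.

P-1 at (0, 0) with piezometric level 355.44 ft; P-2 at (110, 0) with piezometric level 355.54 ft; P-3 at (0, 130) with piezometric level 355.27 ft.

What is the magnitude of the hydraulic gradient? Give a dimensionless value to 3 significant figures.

0.00159

∂h/∂x = (355.54 − 355.44) / (110 − 0) = +0.0009091
∂h/∂y = (355.27 − 355.44) / (130 − 0) = -0.001308
|∇h| = √(0.0009091² + -0.001308²) = 0.001593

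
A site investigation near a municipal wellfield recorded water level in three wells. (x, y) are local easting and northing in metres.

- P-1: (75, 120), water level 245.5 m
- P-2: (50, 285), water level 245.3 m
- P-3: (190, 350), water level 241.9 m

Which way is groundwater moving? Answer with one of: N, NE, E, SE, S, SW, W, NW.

E

Differences from P-1: to P-2 (Δx, Δy, Δh) = (-25, 165, -0.2); to P-3 = (115, 230, -3.6).
Determinant of the coordinate differences = (-25)·230 − 115·165 = -24725.
∂h/∂x = [(-0.2)·230 − (-3.6)·165] / -24725 = -0.02216
∂h/∂y = [(-25)·(-3.6) − 115·(-0.2)] / -24725 = -0.004570
Flow = −∇h = (+0.02216 east, +0.004570 north), which points east.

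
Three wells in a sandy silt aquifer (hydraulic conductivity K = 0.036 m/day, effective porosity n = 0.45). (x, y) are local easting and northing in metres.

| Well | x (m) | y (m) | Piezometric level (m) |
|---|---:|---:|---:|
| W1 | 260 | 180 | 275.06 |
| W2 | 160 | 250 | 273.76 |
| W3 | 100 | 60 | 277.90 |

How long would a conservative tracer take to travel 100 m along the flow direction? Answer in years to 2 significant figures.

160 years

With h = a·x + b·y + c and W1 as origin, the differences give:
  (-100)·a + 70·b = -1.30
  (-160)·a + (-120)·b = +2.84
Eliminate b (×(-120) and ×70, subtract): 23200·a = -42.800 → a = ∂h/∂x = -0.001845
Back-substitute: b = ∂h/∂y = -0.02121.
|∇h| = √(-0.001845² + -0.02121²) = 0.02129
Seepage velocity v = K·i/n = 0.036 × 0.02129 / 0.45 = 0.001703 m/day.
t = 100 / 0.001703 = 5.872e+04 days = 161 years.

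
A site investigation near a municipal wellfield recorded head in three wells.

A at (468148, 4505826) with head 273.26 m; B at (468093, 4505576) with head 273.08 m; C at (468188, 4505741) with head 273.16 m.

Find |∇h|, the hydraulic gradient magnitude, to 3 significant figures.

0.00109

Taking A as reference: B−A = (-55, -250, -0.18); C−A = (40, -85, -0.10).
Determinant of the coordinate differences = (-55)·(-85) − 40·(-250) = 14675.
∂h/∂x = [(-0.18)·(-85) − (-0.10)·(-250)] / 14675 = -0.0006610
∂h/∂y = [(-55)·(-0.10) − 40·(-0.18)] / 14675 = +0.0008654
|∇h| = √(-0.0006610² + 0.0008654²) = 0.001089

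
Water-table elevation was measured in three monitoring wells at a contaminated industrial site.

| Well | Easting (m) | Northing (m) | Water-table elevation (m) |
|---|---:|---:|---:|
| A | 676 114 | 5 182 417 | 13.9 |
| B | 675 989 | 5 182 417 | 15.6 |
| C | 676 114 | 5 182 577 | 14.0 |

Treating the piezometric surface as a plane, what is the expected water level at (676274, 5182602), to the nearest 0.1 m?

11.8 m

∂h/∂x = (15.6 − 13.9) / (675989 − 676114) = -0.01360
∂h/∂y = (14.0 − 13.9) / (5182577 − 5182417) = +0.0006250
h(676274, 5182602) = 13.9 + (-0.01360)·(160) + (+0.0006250)·(185) = 13.9 -2.176 +0.116 = 11.840 m.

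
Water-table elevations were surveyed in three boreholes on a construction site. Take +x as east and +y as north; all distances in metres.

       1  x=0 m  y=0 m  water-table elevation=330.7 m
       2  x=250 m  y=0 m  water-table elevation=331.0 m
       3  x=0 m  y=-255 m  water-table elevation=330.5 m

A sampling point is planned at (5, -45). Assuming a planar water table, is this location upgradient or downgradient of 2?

∂h/∂x = (331.0 − 330.7) / (250 − 0) = +0.001200
∂h/∂y = (330.5 − 330.7) / (-255 − 0) = +0.0007843
Head at (5, -45) = 330.7 + (+0.001200)·(5) + (+0.0007843)·(-45) = 330.67 m.
That is lower than the 331.0 m at 2, so the point is downgradient.

downgradient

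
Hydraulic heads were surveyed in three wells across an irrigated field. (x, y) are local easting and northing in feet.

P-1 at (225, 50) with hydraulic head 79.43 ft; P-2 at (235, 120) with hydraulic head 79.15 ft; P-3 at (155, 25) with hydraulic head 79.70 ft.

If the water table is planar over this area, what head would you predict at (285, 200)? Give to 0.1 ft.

78.7 ft

Taking P-1 as reference: P-2−P-1 = (10, 70, -0.28); P-3−P-1 = (-70, -25, +0.27).
Determinant of the coordinate differences = 10·(-25) − (-70)·70 = 4650.
∂h/∂x = [(-0.28)·(-25) − (+0.27)·70] / 4650 = -0.002559
∂h/∂y = [10·(+0.27) − (-70)·(-0.28)] / 4650 = -0.003634
h(285, 200) = 79.43 + (-0.002559)·(60) + (-0.003634)·(150) = 79.43 -0.154 -0.545 = 78.731 ft.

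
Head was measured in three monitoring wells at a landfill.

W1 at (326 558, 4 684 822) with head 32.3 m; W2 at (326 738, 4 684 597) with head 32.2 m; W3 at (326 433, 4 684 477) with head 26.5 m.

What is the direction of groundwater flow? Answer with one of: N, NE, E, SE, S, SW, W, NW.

Three-point gradient (reference W1): Δ to W2 = (180, -225, -0.1), Δ to W3 = (-125, -345, -5.8).
∂h/∂x = +0.01408, ∂h/∂y = +0.01171 (det = -90225).
Flow = −∇h = (-0.01408 east, -0.01171 north), which points southwest.

SW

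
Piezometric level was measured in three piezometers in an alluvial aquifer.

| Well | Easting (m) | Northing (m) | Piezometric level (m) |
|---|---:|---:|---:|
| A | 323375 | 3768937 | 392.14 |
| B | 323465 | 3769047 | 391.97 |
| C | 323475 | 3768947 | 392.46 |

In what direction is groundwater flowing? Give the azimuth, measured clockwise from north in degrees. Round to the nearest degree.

321°

Differences from A: to B (Δx, Δy, Δh) = (90, 110, -0.17); to C = (100, 10, +0.32).
Determinant of the coordinate differences = 90·10 − 100·110 = -10100.
∂h/∂x = [(-0.17)·10 − (+0.32)·110] / -10100 = +0.003653
∂h/∂y = [90·(+0.32) − 100·(-0.17)] / -10100 = -0.004535
Flow direction (−∇h) has components (-0.003653 E, +0.004535 N).
Azimuth = atan2(E, N) = atan2(-0.003653, +0.004535) = 321.1° ≈ 321°.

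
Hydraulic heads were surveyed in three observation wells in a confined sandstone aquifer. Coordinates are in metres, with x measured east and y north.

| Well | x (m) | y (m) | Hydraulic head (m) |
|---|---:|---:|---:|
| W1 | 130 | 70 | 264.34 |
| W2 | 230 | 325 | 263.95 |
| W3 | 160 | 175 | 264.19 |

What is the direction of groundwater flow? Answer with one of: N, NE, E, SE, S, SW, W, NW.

Differences from W1: to W2 (Δx, Δy, Δh) = (100, 255, -0.39); to W3 = (30, 105, -0.15).
Solve a·Δx + b·Δy = Δh: det = 100·105 − 30·255 = 2850.
∂h/∂x = [(-0.39)·105 − (-0.15)·255] / 2850 = -0.0009474
∂h/∂y = [100·(-0.15) − 30·(-0.39)] / 2850 = -0.001158
Flow = −∇h = (+0.0009474 east, +0.001158 north), which points northeast.

NE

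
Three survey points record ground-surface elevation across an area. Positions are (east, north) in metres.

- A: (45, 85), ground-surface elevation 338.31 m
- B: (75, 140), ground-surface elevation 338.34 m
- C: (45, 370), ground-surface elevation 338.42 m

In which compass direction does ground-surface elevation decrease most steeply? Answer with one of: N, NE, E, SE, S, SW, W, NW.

Differences from A: to B (Δx, Δy, Δh) = (30, 55, +0.03); to C = (0, 285, +0.11).
Solve a·Δx + b·Δy = Δz: det = 30·285 − 0·55 = 8550.
∂z/∂x = [(+0.03)·285 − (+0.11)·55] / 8550 = +0.0002924
∂z/∂y = [30·(+0.11) − 0·(+0.03)] / 8550 = +0.0003860
Steepest decrease is along −∇f = (-0.0002924 E, -0.0003860 N) → southwest.

SW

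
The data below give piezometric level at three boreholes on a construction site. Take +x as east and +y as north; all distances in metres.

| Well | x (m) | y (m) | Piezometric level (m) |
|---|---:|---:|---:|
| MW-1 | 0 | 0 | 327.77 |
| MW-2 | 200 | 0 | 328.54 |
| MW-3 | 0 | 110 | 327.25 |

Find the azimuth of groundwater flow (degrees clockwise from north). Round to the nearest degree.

∂h/∂x = (328.54 − 327.77) / (200 − 0) = +0.003850
∂h/∂y = (327.25 − 327.77) / (110 − 0) = -0.004727
Flow direction (−∇h) has components (-0.003850 E, +0.004727 N).
Azimuth = atan2(E, N) = atan2(-0.003850, +0.004727) = 320.8° ≈ 321°.

321°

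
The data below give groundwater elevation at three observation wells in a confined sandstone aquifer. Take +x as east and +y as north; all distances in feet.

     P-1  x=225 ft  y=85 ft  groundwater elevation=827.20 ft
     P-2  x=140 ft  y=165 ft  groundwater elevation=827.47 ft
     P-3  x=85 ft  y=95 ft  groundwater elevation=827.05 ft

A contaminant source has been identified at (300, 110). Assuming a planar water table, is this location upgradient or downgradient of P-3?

upgradient

With h = a·x + b·y + c and P-1 as origin, the differences give:
  (-85)·a + 80·b = +0.27
  (-140)·a + 10·b = -0.15
Eliminate b (×10 and ×80, subtract): 10350·a = 14.700 → a = ∂h/∂x = +0.001420
Back-substitute: b = ∂h/∂y = +0.004884.
Head at (300, 110) = 827.20 + (+0.001420)·(75) + (+0.004884)·(25) = 827.43 ft.
That is higher than the 827.05 ft at P-3, so the point is upgradient.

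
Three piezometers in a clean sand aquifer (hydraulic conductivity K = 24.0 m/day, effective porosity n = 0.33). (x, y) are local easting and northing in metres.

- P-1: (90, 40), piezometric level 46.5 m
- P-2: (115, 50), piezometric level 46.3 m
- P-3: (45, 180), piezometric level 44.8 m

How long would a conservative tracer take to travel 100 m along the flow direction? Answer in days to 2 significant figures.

100 days

With h = a·x + b·y + c and P-1 as origin, the differences give:
  25·a + 10·b = -0.2
  (-45)·a + 140·b = -1.7
Eliminate b (×140 and ×10, subtract): 3950·a = -11.00 → a = ∂h/∂x = -0.002785
Back-substitute: b = ∂h/∂y = -0.01304.
|∇h| = √(-0.002785² + -0.01304²) = 0.01333
Seepage velocity v = K·i/n = 24.0 × 0.01333 / 0.33 = 0.9695 m/day.
t = 100 / 0.9695 = 103.1 days.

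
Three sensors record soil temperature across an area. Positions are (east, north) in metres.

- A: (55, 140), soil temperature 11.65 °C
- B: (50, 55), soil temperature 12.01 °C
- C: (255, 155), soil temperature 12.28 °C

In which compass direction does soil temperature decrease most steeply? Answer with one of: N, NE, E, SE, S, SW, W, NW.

With T = a·x + b·y + c and A as origin, the differences give:
  (-5)·a + (-85)·b = +0.36
  200·a + 15·b = +0.63
Eliminate b (×15 and ×(-85), subtract): 16925·a = 58.950 → a = ∂T/∂x = +0.003483
Back-substitute: b = ∂T/∂y = -0.004440.
Steepest decrease is along −∇f = (-0.003483 E, +0.004440 N) → northwest.

NW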